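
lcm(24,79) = 1896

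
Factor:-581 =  - 7^1* 83^1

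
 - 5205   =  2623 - 7828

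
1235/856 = 1235/856  =  1.44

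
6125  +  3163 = 9288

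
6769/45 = 6769/45 = 150.42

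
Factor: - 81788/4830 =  - 2^1*3^ ( - 1)*5^( - 1)*  127^1 = - 254/15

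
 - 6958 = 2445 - 9403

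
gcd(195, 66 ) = 3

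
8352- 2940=5412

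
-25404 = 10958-36362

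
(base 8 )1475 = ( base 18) 2a1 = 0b1100111101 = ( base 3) 1010201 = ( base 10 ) 829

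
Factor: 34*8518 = 2^2*17^1*4259^1 = 289612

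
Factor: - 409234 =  - 2^1 * 7^1 * 29231^1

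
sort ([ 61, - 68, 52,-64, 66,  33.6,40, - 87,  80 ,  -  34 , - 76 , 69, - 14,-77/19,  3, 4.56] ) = [ - 87 ,  -  76, - 68,-64, - 34, - 14, - 77/19,  3, 4.56,  33.6,40,52,61,66, 69,  80 ]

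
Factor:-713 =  - 23^1*31^1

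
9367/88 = 9367/88 = 106.44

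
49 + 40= 89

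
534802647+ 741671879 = 1276474526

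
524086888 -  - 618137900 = 1142224788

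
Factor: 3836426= 2^1 * 11^2*83^1*191^1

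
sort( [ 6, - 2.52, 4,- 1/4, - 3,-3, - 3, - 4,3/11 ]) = [ - 4, - 3 , -3, - 3, - 2.52, - 1/4,3/11,4, 6]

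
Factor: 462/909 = 154/303=2^1*3^( - 1)*7^1*11^1*101^(-1)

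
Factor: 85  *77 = 5^1*7^1*11^1 * 17^1 = 6545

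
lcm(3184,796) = 3184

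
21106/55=21106/55  =  383.75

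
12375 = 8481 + 3894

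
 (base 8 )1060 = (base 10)560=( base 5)4220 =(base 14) 2c0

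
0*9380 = 0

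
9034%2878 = 400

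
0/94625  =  0 = 0.00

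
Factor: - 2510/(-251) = 2^1*5^1 = 10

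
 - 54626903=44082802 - 98709705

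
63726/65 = 980 + 2/5  =  980.40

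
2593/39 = 2593/39 = 66.49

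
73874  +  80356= 154230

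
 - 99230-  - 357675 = 258445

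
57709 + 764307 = 822016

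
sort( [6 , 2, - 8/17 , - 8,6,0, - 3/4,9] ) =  [- 8, - 3/4, - 8/17,0,2,6,  6,9]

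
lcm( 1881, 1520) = 150480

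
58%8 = 2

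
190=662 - 472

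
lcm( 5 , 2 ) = 10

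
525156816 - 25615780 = 499541036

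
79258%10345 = 6843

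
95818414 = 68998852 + 26819562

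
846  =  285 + 561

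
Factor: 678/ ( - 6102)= -1/9  =  - 3^ ( - 2)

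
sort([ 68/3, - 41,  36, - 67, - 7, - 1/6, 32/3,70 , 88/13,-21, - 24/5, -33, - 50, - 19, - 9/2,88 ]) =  [ - 67, - 50,- 41, - 33, - 21, - 19,-7,  -  24/5, -9/2,  -  1/6, 88/13,  32/3,68/3 , 36,  70,88]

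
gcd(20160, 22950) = 90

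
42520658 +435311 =42955969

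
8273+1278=9551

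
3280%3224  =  56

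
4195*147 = 616665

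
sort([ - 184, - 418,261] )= [-418 ,-184, 261]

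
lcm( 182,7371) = 14742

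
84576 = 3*28192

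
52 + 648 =700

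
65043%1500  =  543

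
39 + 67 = 106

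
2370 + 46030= 48400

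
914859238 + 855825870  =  1770685108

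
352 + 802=1154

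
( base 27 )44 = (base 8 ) 160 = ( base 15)77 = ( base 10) 112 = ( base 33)3d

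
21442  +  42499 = 63941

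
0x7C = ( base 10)124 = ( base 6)324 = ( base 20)64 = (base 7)235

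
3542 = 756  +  2786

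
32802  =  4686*7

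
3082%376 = 74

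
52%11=8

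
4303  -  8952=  - 4649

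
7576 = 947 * 8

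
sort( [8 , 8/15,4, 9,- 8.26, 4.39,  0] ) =[ - 8.26, 0,8/15, 4 , 4.39, 8,9 ]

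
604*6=3624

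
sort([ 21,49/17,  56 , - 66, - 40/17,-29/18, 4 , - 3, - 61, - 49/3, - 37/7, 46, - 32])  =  [ - 66, - 61 , - 32, - 49/3, - 37/7, - 3, - 40/17, -29/18, 49/17,4 , 21,46,56 ]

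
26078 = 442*59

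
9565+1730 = 11295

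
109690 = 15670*7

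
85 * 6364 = 540940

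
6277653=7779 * 807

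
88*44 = 3872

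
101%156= 101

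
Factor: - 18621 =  - 3^2*2069^1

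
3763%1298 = 1167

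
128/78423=128/78423 = 0.00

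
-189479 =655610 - 845089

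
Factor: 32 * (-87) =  - 2^5*3^1*29^1 = - 2784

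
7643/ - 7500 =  - 2+7357/7500 = - 1.02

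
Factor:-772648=  -  2^3*96581^1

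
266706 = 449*594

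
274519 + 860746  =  1135265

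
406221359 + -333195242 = 73026117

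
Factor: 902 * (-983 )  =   - 2^1*11^1*41^1*983^1 =-886666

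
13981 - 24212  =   - 10231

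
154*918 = 141372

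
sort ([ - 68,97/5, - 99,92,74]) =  [-99,  -  68,97/5, 74, 92 ] 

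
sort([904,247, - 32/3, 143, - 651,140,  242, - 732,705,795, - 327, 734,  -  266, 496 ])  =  [ - 732, - 651,  -  327,-266, - 32/3, 140,  143,242,247, 496,705,734, 795,904 ] 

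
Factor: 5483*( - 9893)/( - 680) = 54243319/680=2^( - 3 )*5^(-1)*13^1*17^( - 1)*761^1*5483^1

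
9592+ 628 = 10220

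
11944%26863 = 11944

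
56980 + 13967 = 70947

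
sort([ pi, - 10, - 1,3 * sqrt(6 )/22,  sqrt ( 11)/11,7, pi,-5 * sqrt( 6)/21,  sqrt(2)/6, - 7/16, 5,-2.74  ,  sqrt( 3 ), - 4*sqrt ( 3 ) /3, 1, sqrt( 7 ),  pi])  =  [ - 10, - 2.74, -4*sqrt( 3) /3, -1, - 5 * sqrt( 6)/21, - 7/16,sqrt(2)/6,sqrt(11 )/11,3*sqrt ( 6) /22, 1, sqrt ( 3),sqrt( 7), pi,pi , pi, 5 , 7]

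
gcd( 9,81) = 9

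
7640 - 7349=291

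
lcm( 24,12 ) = 24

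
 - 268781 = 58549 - 327330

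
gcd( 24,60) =12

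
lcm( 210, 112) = 1680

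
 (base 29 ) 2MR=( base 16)92B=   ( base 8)4453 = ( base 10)2347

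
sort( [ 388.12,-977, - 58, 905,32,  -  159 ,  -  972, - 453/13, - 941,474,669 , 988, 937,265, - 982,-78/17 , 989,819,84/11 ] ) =[ - 982, - 977, - 972,-941,- 159,  -  58,-453/13, - 78/17,84/11,  32,265, 388.12,474, 669, 819, 905,937 , 988,  989]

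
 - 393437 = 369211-762648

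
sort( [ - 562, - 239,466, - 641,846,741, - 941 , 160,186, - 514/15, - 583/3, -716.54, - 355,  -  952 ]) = [ - 952,-941, - 716.54, - 641,-562, - 355, - 239, - 583/3, - 514/15, 160, 186,466, 741 , 846]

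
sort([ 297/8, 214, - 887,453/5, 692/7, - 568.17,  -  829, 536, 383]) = [- 887, - 829, - 568.17,297/8,453/5, 692/7, 214, 383, 536]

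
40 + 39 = 79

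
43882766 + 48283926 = 92166692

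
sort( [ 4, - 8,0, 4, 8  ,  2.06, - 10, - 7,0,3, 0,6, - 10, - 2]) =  [ - 10, - 10,-8 , - 7, - 2, 0,  0,0,2.06,3,4,4, 6,8]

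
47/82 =47/82= 0.57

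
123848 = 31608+92240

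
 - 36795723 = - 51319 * 717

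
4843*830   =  4019690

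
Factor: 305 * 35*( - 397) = -4237975 = - 5^2*7^1 * 61^1 * 397^1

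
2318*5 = 11590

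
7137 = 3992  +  3145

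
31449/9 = 3494+1/3= 3494.33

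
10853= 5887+4966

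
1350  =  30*45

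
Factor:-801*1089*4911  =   - 3^5*11^2*89^1*1637^1   =  - 4283811279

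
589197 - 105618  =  483579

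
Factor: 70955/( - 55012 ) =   -  2^(-2 )*5^1*17^ ( - 1)*23^1*617^1*809^( - 1)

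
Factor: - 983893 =-211^1*4663^1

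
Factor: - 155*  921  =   - 3^1 * 5^1*31^1 * 307^1 =-  142755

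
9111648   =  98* 92976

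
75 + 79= 154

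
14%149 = 14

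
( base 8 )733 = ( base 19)160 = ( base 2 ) 111011011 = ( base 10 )475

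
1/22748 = 1/22748 =0.00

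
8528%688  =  272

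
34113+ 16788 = 50901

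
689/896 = 689/896 = 0.77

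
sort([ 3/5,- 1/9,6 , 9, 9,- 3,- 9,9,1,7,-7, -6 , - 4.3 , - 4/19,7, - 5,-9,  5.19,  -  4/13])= [ - 9,  -  9,-7, - 6 ,  -  5,  -  4.3,  -  3,-4/13, - 4/19, - 1/9,3/5,1, 5.19 , 6,7,7, 9,9,9] 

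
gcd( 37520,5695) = 335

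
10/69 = 10/69 = 0.14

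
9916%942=496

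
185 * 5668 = 1048580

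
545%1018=545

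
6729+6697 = 13426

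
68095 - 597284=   -  529189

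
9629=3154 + 6475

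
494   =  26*19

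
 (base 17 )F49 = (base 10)4412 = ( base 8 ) 10474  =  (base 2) 1000100111100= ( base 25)71C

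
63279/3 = 21093 = 21093.00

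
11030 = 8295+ 2735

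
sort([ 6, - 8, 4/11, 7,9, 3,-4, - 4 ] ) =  [ - 8, - 4, - 4, 4/11, 3, 6  ,  7,9 ]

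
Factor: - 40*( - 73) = 2^3*5^1*73^1 = 2920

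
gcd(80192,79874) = 2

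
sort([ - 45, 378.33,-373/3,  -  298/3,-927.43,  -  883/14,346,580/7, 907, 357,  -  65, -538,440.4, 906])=[ - 927.43, - 538, - 373/3,- 298/3, -65, - 883/14,  -  45, 580/7 , 346,  357, 378.33,440.4, 906, 907] 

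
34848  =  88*396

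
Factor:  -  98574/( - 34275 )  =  32858/11425 = 2^1*5^( - 2 )*7^1*457^( - 1)*2347^1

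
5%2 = 1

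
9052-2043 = 7009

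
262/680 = 131/340=0.39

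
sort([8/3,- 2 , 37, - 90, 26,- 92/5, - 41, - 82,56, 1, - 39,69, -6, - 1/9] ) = [- 90 , - 82, - 41, - 39, - 92/5, - 6, - 2, - 1/9, 1, 8/3, 26,37, 56,69 ]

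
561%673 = 561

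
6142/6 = 3071/3 = 1023.67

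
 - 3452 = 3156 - 6608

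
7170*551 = 3950670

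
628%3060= 628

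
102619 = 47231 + 55388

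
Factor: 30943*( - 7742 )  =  -239560706 = -2^1*7^2  *  11^1*29^1*79^1*97^1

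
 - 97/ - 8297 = 97/8297  =  0.01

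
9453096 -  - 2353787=11806883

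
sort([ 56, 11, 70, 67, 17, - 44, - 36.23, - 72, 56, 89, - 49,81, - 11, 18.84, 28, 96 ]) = [ - 72, - 49,-44, - 36.23, - 11,11, 17,18.84, 28, 56, 56 , 67,  70, 81, 89,96]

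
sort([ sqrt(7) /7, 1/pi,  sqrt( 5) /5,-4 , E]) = [ - 4,1/pi,sqrt( 7)/7,  sqrt(5)/5,E]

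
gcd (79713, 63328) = 1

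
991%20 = 11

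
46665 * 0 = 0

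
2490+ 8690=11180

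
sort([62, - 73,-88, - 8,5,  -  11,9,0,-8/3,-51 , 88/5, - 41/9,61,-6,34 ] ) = [  -  88,-73,  -  51,-11, - 8 , - 6,-41/9,-8/3,0, 5, 9,88/5, 34,61,62]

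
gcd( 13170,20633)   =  439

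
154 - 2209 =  - 2055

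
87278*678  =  59174484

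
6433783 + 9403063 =15836846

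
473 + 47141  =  47614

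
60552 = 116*522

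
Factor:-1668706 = -2^1*13^2*4937^1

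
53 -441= - 388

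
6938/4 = 1734 + 1/2 = 1734.50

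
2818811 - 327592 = 2491219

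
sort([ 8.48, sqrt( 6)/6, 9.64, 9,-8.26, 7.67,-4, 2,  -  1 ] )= [ - 8.26, -4, - 1, sqrt( 6 ) /6,2,7.67, 8.48,9, 9.64] 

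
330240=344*960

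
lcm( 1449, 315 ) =7245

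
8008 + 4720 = 12728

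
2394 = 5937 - 3543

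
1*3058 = 3058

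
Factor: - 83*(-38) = 2^1*19^1 * 83^1 = 3154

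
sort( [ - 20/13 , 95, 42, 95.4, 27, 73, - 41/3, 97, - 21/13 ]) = [ - 41/3, - 21/13,-20/13,27,42,73, 95,95.4, 97] 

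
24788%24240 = 548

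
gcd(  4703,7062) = 1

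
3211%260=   91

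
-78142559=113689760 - 191832319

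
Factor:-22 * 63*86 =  - 119196 = - 2^2*3^2*7^1*11^1*43^1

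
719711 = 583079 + 136632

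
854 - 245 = 609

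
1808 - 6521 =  - 4713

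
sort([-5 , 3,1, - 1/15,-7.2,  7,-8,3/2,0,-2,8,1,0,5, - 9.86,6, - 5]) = [- 9.86,-8, - 7.2,- 5, - 5, - 2,-1/15,0 , 0,1, 1,3/2,3, 5,6, 7 , 8]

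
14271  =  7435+6836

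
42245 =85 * 497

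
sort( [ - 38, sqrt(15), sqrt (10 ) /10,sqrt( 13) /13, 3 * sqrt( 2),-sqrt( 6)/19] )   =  [ - 38,-sqrt( 6)/19, sqrt( 13 ) /13, sqrt (10) /10, sqrt( 15),  3*sqrt( 2)]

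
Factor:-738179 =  - 13^1*56783^1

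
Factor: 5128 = 2^3*641^1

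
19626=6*3271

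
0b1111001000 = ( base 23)1J2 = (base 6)4252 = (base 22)200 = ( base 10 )968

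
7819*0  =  0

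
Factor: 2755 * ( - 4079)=  -  5^1*19^1*29^1*4079^1 = -  11237645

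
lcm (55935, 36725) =3635775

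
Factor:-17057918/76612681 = -2^1 * 37^( - 1) * 61^1 * 89^1 * 1571^1*2070613^( - 1 )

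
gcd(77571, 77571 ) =77571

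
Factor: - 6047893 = -211^1*28663^1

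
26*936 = 24336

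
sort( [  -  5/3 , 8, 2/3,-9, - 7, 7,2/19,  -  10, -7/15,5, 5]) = [ - 10,-9 , -7, - 5/3, - 7/15, 2/19, 2/3, 5, 5, 7,8]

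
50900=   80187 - 29287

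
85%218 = 85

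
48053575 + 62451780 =110505355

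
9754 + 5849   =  15603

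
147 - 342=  - 195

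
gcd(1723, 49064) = 1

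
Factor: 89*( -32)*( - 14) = 2^6*7^1*89^1 = 39872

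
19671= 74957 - 55286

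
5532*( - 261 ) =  - 1443852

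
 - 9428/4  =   - 2357=- 2357.00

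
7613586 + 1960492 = 9574078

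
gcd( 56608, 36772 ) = 116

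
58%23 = 12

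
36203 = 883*41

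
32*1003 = 32096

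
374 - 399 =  - 25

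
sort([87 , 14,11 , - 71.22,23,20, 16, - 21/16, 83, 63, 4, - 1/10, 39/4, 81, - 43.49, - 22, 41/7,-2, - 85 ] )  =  [ - 85, - 71.22 ,-43.49, -22, - 2, - 21/16,- 1/10, 4,41/7, 39/4, 11, 14 , 16,20,23,63,  81, 83, 87]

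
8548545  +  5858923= 14407468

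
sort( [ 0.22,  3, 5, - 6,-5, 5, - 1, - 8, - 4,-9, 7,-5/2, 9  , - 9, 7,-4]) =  [ - 9, - 9, - 8,- 6, -5,-4,- 4, - 5/2, -1, 0.22,  3, 5, 5, 7, 7,  9] 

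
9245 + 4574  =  13819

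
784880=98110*8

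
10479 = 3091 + 7388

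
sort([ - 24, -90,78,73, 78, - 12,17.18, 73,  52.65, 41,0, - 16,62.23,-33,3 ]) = [-90, - 33, -24, - 16, - 12, 0,3,17.18, 41 , 52.65, 62.23,73 , 73,78, 78]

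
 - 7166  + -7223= -14389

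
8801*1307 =11502907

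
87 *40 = 3480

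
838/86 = 9 + 32/43 = 9.74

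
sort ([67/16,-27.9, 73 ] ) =[ - 27.9, 67/16 , 73]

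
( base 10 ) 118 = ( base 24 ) 4m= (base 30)3S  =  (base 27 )4A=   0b1110110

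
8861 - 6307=2554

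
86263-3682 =82581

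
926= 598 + 328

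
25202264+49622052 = 74824316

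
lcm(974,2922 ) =2922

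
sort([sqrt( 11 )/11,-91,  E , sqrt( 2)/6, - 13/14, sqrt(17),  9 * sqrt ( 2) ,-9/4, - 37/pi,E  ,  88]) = [ - 91,-37/pi,-9/4, - 13/14,sqrt(2 ) /6,sqrt( 11)/11,E , E, sqrt( 17 ),9*sqrt(2 ),  88 ] 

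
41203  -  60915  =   - 19712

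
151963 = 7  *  21709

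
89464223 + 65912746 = 155376969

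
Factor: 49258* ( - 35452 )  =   - 2^3 * 11^1 * 2239^1* 8863^1= - 1746294616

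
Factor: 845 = 5^1*13^2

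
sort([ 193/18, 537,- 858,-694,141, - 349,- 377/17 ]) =[ -858, -694, - 349,-377/17,193/18, 141,537 ] 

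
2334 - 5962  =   - 3628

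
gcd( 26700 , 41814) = 6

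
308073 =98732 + 209341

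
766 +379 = 1145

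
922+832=1754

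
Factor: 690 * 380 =262200 = 2^3*3^1*5^2 *19^1 * 23^1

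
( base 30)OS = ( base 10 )748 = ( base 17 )2A0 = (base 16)2EC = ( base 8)1354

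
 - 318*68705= - 21848190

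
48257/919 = 48257/919 = 52.51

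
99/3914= 99/3914 = 0.03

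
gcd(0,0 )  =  0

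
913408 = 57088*16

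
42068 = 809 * 52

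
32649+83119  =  115768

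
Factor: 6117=3^1*2039^1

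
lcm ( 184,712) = 16376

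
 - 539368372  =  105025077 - 644393449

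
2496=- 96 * (  -  26) 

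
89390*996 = 89032440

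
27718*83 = 2300594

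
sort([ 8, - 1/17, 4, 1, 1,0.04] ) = [ - 1/17, 0.04,1 , 1, 4,8 ]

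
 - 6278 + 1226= - 5052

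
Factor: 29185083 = 3^3*19^1*56891^1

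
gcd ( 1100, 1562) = 22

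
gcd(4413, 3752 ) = 1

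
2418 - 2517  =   -99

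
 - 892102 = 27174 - 919276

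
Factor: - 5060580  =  - 2^2*3^1 *5^1*7^1*12049^1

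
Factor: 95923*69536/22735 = 6670101728/22735= 2^5*5^(-1)* 41^1*53^1*4547^(- 1)*95923^1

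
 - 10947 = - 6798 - 4149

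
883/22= 883/22= 40.14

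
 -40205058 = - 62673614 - -22468556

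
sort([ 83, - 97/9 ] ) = [ - 97/9,83 ] 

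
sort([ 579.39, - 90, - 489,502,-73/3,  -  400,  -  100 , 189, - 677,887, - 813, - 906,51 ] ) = [ - 906,-813,-677,  -  489,-400, - 100,  -  90, - 73/3,51,  189 , 502,579.39,887]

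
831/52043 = 831/52043 =0.02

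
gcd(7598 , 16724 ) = 2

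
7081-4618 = 2463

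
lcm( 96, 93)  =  2976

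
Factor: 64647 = 3^2*11^1*653^1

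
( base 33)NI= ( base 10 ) 777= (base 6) 3333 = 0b1100001001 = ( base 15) 36C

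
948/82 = 11  +  23/41 = 11.56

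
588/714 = 14/17 = 0.82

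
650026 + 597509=1247535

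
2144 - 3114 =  - 970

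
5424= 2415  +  3009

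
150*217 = 32550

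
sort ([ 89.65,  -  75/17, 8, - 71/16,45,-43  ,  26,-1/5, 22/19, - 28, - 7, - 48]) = [- 48, - 43, - 28, - 7,  -  71/16, - 75/17, - 1/5,22/19,8,26, 45, 89.65 ] 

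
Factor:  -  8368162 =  - 2^1*11^1*47^1*8093^1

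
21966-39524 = - 17558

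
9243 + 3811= 13054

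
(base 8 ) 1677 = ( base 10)959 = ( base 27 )18E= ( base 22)1LD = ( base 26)1AN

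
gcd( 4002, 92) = 46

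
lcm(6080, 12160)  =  12160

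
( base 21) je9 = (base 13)3c4b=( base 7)34212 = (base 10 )8682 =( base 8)20752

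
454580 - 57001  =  397579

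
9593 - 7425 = 2168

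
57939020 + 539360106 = 597299126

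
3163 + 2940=6103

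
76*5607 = 426132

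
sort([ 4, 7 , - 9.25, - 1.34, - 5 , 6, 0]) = [ -9.25, - 5, - 1.34, 0,4, 6, 7 ]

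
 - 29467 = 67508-96975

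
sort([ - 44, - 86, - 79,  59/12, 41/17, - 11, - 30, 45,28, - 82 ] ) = [ - 86, - 82, - 79, - 44, - 30,-11, 41/17, 59/12, 28,45] 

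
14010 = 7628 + 6382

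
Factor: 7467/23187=19^1*59^(- 1) = 19/59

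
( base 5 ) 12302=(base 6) 4224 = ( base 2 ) 1110111000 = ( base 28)160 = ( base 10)952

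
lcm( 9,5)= 45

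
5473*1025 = 5609825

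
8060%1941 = 296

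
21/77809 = 21/77809  =  0.00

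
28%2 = 0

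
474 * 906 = 429444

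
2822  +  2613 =5435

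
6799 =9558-2759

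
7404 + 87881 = 95285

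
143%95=48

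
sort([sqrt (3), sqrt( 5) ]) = [ sqrt( 3), sqrt( 5 ) ]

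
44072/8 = 5509 = 5509.00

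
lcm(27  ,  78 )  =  702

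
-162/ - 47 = 3 + 21/47 =3.45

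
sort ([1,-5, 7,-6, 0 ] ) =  [ - 6, - 5, 0 , 1,  7] 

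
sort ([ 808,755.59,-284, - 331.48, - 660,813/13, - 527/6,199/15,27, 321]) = [-660,- 331.48, - 284, - 527/6,199/15,27,813/13, 321, 755.59, 808 ]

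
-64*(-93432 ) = 5979648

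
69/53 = 1  +  16/53 = 1.30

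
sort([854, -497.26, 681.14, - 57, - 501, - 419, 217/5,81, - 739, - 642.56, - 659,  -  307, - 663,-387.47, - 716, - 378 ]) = [ - 739,-716,- 663, - 659, - 642.56, - 501, - 497.26,-419, - 387.47, - 378,-307, - 57,217/5, 81, 681.14, 854 ]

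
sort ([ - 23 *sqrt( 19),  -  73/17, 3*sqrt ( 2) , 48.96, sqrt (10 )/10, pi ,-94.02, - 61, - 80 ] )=[ - 23*sqrt( 19 ),-94.02, - 80,- 61, - 73/17 , sqrt(10) /10, pi, 3* sqrt( 2 ) , 48.96] 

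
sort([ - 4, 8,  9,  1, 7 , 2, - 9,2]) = [ - 9, -4,1,  2,  2 , 7, 8,  9]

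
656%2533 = 656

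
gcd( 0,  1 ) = 1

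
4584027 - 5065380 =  - 481353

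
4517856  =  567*7968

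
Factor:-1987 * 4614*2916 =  - 26733940488 = - 2^3*3^7*769^1*1987^1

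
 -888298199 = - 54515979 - 833782220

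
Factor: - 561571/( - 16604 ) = 2^( - 2)*7^(  -  1)*947^1 = 947/28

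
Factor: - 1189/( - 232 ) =41/8 = 2^(-3 )*41^1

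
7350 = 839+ 6511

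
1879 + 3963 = 5842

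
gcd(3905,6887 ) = 71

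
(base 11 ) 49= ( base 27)1Q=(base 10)53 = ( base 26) 21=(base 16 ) 35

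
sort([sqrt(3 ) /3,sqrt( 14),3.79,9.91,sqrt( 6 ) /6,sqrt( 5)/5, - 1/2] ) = [- 1/2,sqrt( 6)/6, sqrt(5) /5,sqrt(3)/3,  sqrt(14 ),  3.79,9.91]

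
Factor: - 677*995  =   - 5^1*199^1*677^1  =  -673615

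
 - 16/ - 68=4/17 =0.24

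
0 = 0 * 87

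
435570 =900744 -465174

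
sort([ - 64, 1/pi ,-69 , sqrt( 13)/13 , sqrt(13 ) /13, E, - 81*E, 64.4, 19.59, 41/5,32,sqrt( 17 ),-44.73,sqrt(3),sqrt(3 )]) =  [ - 81*E, - 69,-64,- 44.73, sqrt(13 )/13 , sqrt(13)/13, 1/pi,sqrt( 3 ), sqrt( 3),E, sqrt( 17 ), 41/5,19.59, 32, 64.4 ] 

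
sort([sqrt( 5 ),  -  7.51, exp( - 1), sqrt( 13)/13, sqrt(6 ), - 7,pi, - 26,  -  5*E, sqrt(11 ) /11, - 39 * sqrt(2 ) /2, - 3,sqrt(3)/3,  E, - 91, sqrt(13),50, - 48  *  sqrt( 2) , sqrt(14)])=[ - 91,  -  48*sqrt(2),-39*sqrt(2) /2, - 26, -5*E,-7.51,-7 , - 3,sqrt( 13) /13,sqrt (11 )/11,exp ( - 1),sqrt(3) /3,sqrt( 5 ),sqrt(6),E , pi,  sqrt(13) , sqrt(14),50]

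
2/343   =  2/343 = 0.01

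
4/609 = 4/609 = 0.01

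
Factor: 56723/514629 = 3^( - 2)*131^1* 211^( - 1 )*271^(  -  1)* 433^1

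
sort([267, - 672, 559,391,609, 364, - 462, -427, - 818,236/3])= [ - 818,-672, - 462, - 427 , 236/3,267,364 , 391,559, 609] 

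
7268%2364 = 176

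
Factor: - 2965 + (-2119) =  - 5084  =  -2^2*31^1*41^1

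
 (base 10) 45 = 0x2d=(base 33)1C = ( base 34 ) 1b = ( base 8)55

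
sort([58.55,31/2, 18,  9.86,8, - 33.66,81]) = [ - 33.66,8,9.86,31/2, 18,58.55,81]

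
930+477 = 1407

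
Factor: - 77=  - 7^1*11^1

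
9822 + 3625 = 13447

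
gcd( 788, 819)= 1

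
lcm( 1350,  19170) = 95850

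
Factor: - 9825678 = - 2^1*3^3 * 181957^1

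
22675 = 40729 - 18054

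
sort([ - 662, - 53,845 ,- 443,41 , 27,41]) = [ - 662, - 443 , - 53, 27, 41, 41,845]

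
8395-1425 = 6970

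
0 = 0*73521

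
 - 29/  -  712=29/712 = 0.04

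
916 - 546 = 370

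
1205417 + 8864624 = 10070041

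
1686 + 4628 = 6314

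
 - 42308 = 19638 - 61946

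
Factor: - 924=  - 2^2*3^1 * 7^1 * 11^1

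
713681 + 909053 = 1622734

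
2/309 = 2/309 = 0.01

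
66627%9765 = 8037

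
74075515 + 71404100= 145479615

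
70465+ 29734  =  100199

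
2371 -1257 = 1114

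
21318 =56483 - 35165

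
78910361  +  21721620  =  100631981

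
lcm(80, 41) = 3280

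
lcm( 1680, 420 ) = 1680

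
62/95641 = 62/95641 = 0.00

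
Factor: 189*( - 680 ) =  - 128520 = - 2^3*3^3*5^1*7^1*17^1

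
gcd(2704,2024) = 8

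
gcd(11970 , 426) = 6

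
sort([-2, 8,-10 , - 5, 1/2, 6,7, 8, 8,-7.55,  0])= [-10, - 7.55, - 5,-2, 0,1/2 , 6, 7,8, 8, 8]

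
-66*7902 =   -  521532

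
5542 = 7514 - 1972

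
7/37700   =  7/37700 = 0.00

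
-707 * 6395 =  - 4521265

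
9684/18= 538 =538.00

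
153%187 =153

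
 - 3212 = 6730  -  9942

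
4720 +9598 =14318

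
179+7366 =7545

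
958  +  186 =1144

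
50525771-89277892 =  - 38752121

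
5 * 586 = 2930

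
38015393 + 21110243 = 59125636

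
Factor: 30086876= 2^2*7521719^1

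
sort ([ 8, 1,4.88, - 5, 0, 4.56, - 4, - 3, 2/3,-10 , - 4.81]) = [-10, - 5,  -  4.81,- 4, - 3, 0,2/3, 1, 4.56,4.88, 8 ]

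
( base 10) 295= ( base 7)601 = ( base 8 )447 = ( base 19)fa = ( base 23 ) CJ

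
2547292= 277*9196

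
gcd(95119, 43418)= 1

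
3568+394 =3962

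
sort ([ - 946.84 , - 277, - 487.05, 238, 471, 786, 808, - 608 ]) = [ - 946.84, - 608, - 487.05, - 277, 238, 471, 786 , 808 ]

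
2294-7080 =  - 4786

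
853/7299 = 853/7299  =  0.12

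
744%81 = 15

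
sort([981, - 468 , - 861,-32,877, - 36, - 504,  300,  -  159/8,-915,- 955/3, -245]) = [ - 915, - 861, - 504,-468, - 955/3, - 245, - 36, - 32, - 159/8 , 300,877, 981 ]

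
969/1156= 57/68 = 0.84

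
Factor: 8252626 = 2^1*4126313^1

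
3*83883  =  251649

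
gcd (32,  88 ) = 8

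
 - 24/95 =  - 1 + 71/95 = - 0.25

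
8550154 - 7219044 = 1331110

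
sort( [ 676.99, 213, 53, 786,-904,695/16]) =[ - 904, 695/16, 53,  213, 676.99,786 ] 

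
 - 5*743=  - 3715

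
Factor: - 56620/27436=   -  745/361 = -5^1 * 19^(-2) * 149^1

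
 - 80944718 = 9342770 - 90287488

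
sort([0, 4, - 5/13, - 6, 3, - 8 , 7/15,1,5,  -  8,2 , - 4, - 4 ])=[ - 8, - 8 , - 6 , - 4, - 4, - 5/13,0,7/15, 1, 2, 3,4, 5 ]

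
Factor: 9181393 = 13^1 * 23^1 * 30707^1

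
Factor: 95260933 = 353^1 * 421^1*641^1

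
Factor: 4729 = 4729^1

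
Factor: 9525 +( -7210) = 5^1*463^1 = 2315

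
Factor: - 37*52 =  - 2^2*13^1*37^1 = - 1924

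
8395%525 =520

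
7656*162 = 1240272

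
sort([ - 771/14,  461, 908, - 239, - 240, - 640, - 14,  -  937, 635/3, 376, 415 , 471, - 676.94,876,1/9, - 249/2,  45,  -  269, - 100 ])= [ -937, - 676.94,  -  640,  -  269, - 240, - 239, - 249/2 , - 100, - 771/14, - 14,1/9, 45, 635/3, 376,  415, 461,  471, 876, 908]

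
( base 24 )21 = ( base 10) 49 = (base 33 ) 1G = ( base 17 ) 2f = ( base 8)61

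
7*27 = 189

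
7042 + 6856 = 13898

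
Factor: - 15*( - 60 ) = 900 =2^2*3^2*5^2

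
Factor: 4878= 2^1*3^2*271^1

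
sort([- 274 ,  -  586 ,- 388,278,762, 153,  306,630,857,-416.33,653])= [ - 586,- 416.33, - 388,-274,153, 278 , 306,630,653,762 , 857]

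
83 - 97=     -  14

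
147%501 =147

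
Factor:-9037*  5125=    - 5^3*7^1*41^1*1291^1 = - 46314625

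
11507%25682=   11507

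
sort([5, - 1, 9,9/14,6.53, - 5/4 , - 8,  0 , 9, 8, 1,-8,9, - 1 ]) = [ - 8, - 8, - 5/4, - 1, -1,  0,9/14,1, 5,6.53, 8, 9,9,9]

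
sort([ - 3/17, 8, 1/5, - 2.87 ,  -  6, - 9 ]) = [ - 9, - 6 , -2.87, - 3/17, 1/5,8 ]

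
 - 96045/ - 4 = 96045/4 = 24011.25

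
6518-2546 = 3972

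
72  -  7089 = -7017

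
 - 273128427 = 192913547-466041974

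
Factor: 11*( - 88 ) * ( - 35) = 2^3 * 5^1*7^1*11^2 = 33880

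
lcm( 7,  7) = 7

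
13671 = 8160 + 5511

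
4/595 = 4/595= 0.01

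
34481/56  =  615 + 41/56=615.73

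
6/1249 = 6/1249 = 0.00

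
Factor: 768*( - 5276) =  - 2^10 * 3^1*1319^1 = -  4051968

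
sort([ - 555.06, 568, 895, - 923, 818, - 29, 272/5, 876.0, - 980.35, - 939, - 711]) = [-980.35 , - 939, - 923, - 711, - 555.06, - 29,272/5, 568 , 818, 876.0,895]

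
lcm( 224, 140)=1120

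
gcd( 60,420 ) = 60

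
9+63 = 72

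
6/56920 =3/28460 = 0.00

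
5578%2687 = 204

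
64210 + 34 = 64244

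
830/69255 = 166/13851=   0.01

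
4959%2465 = 29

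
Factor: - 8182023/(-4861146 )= 2^( - 1 )*337^1*8093^1 * 810191^( - 1) = 2727341/1620382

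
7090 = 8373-1283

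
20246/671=20246/671 = 30.17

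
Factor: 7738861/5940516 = 2^(-2) * 3^( - 1)*13^1 *269^1 * 2213^1 * 495043^( - 1)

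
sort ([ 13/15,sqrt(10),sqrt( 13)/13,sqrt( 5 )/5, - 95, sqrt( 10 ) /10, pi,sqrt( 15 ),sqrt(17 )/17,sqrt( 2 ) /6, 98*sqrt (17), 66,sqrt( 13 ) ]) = [ - 95,sqrt( 2 )/6, sqrt(17) /17,sqrt( 13 )/13, sqrt( 10 )/10, sqrt( 5)/5,13/15, pi, sqrt( 10 ) , sqrt( 13 ),sqrt( 15 ), 66, 98*sqrt( 17) ]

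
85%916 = 85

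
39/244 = 39/244 =0.16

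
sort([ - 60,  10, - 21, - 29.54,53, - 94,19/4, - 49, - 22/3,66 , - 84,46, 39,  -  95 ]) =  [ - 95, - 94, - 84, - 60 , - 49, - 29.54, - 21, -22/3, 19/4,10,39,46,53,66 ]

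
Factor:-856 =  - 2^3*107^1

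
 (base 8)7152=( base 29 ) 4B7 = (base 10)3690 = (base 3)12001200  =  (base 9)5050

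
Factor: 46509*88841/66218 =2^ ( -1)*3^1*37^1*73^1*113^( - 1 ) * 293^(-1)*419^1*1217^1=4131906069/66218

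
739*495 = 365805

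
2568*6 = 15408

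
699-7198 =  - 6499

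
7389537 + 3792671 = 11182208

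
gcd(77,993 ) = 1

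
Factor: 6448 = 2^4*13^1*31^1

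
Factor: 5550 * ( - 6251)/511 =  - 2^1*3^1*5^2*19^1*37^1*47^1*73^ ( - 1) = -  4956150/73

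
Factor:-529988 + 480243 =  -49745 = - 5^1*9949^1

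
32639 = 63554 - 30915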